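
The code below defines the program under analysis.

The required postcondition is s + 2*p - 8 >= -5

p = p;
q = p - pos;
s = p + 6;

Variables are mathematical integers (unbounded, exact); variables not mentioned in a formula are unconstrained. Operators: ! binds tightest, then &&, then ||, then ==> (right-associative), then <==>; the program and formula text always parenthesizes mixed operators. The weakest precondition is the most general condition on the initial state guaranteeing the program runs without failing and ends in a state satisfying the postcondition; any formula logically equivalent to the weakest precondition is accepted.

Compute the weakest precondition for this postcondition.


Working backward. After the program, the postcondition s + 2*p - 8 >= -5 must hold; in canonical form it is 2*p + s >= 3.
Before s := p + 6: 3*p >= -3
Before q := p - pos: 3*p >= -3
Before p := p: 3*p >= -3
Answer: WP = 3*p >= -3


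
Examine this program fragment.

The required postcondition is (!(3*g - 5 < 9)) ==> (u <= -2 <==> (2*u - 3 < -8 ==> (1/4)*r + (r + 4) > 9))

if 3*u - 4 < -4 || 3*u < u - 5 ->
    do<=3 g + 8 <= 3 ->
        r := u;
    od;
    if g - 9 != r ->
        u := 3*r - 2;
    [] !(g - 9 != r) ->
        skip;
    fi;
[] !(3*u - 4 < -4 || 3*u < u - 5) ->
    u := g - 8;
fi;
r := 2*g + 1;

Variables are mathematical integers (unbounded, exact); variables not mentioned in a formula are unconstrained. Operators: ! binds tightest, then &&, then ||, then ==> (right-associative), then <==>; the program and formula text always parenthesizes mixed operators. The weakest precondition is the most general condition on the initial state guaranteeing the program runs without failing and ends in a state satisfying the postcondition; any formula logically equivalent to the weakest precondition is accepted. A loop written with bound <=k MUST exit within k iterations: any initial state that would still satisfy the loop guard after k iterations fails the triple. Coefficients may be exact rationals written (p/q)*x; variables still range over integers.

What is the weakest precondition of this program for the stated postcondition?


Working backward. After the program, the postcondition (!(3*g - 5 < 9)) ==> (u <= -2 <==> (2*u - 3 < -8 ==> (1/4)*r + (r + 4) > 9)) must hold; in canonical form it is (!(3*g < 14)) ==> (u <= -2 <==> (2*u < -5 ==> (5/4)*r > 5)).
Before r := 2*g + 1: (!(3*g < 14)) ==> (u <= -2 <==> (2*u < -5 ==> (5/2)*g > 15/4))
Then branch requires (g <= -5 ==> ((g <= -5 ==> ((g <= -5 ==> ((!(g <= -5)) && (g != u + 9 ==> ((!(3*g < 14)) ==> (3*u <= 0 <==> (6*u < -1 ==> (5/2)*g > 15/4)))) && ((!(g != u + 9)) ==> ((!(3*g < 14)) ==> (u <= -2 <==> (2*u < -5 ==> (5/2)*g > 15/4)))))) && ((!(g <= -5)) ==> ((g != u + 9 ==> ((!(3*g < 14)) ==> (3*u <= 0 <==> (6*u < -1 ==> (5/2)*g > 15/4)))) && ((!(g != u + 9)) ==> ((!(3*g < 14)) ==> (u <= -2 <==> (2*u < -5 ==> (5/2)*g > 15/4)))))))) && ((!(g <= -5)) ==> ((g != u + 9 ==> ((!(3*g < 14)) ==> (3*u <= 0 <==> (6*u < -1 ==> (5/2)*g > 15/4)))) && ((!(g != u + 9)) ==> ((!(3*g < 14)) ==> (u <= -2 <==> (2*u < -5 ==> (5/2)*g > 15/4)))))))) && ((!(g <= -5)) ==> ((g != r + 9 ==> ((!(3*g < 14)) ==> (3*r <= 0 <==> (6*r < -1 ==> (5/2)*g > 15/4)))) && ((!(g != r + 9)) ==> ((!(3*g < 14)) ==> (u <= -2 <==> (2*u < -5 ==> (5/2)*g > 15/4)))))); else branch requires (!(3*g < 14)) ==> (g <= 6 <==> (2*g < 11 ==> (5/2)*g > 15/4)).
Before the if: ((3*u < 0 || 2*u < -5) ==> ((g <= -5 ==> ((g <= -5 ==> ((g <= -5 ==> ((!(g <= -5)) && (g != u + 9 ==> ((!(3*g < 14)) ==> (3*u <= 0 <==> (6*u < -1 ==> (5/2)*g > 15/4)))) && ((!(g != u + 9)) ==> ((!(3*g < 14)) ==> (u <= -2 <==> (2*u < -5 ==> (5/2)*g > 15/4)))))) && ((!(g <= -5)) ==> ((g != u + 9 ==> ((!(3*g < 14)) ==> (3*u <= 0 <==> (6*u < -1 ==> (5/2)*g > 15/4)))) && ((!(g != u + 9)) ==> ((!(3*g < 14)) ==> (u <= -2 <==> (2*u < -5 ==> (5/2)*g > 15/4)))))))) && ((!(g <= -5)) ==> ((g != u + 9 ==> ((!(3*g < 14)) ==> (3*u <= 0 <==> (6*u < -1 ==> (5/2)*g > 15/4)))) && ((!(g != u + 9)) ==> ((!(3*g < 14)) ==> (u <= -2 <==> (2*u < -5 ==> (5/2)*g > 15/4)))))))) && ((!(g <= -5)) ==> ((g != r + 9 ==> ((!(3*g < 14)) ==> (3*r <= 0 <==> (6*r < -1 ==> (5/2)*g > 15/4)))) && ((!(g != r + 9)) ==> ((!(3*g < 14)) ==> (u <= -2 <==> (2*u < -5 ==> (5/2)*g > 15/4)))))))) && ((!(3*u < 0 || 2*u < -5)) ==> ((!(3*g < 14)) ==> (g <= 6 <==> (2*g < 11 ==> (5/2)*g > 15/4))))
Answer: WP = ((3*u < 0 || 2*u < -5) ==> ((g <= -5 ==> ((g <= -5 ==> ((g <= -5 ==> ((!(g <= -5)) && (g != u + 9 ==> ((!(3*g < 14)) ==> (3*u <= 0 <==> (6*u < -1 ==> (5/2)*g > 15/4)))) && ((!(g != u + 9)) ==> ((!(3*g < 14)) ==> (u <= -2 <==> (2*u < -5 ==> (5/2)*g > 15/4)))))) && ((!(g <= -5)) ==> ((g != u + 9 ==> ((!(3*g < 14)) ==> (3*u <= 0 <==> (6*u < -1 ==> (5/2)*g > 15/4)))) && ((!(g != u + 9)) ==> ((!(3*g < 14)) ==> (u <= -2 <==> (2*u < -5 ==> (5/2)*g > 15/4)))))))) && ((!(g <= -5)) ==> ((g != u + 9 ==> ((!(3*g < 14)) ==> (3*u <= 0 <==> (6*u < -1 ==> (5/2)*g > 15/4)))) && ((!(g != u + 9)) ==> ((!(3*g < 14)) ==> (u <= -2 <==> (2*u < -5 ==> (5/2)*g > 15/4)))))))) && ((!(g <= -5)) ==> ((g != r + 9 ==> ((!(3*g < 14)) ==> (3*r <= 0 <==> (6*r < -1 ==> (5/2)*g > 15/4)))) && ((!(g != r + 9)) ==> ((!(3*g < 14)) ==> (u <= -2 <==> (2*u < -5 ==> (5/2)*g > 15/4)))))))) && ((!(3*u < 0 || 2*u < -5)) ==> ((!(3*g < 14)) ==> (g <= 6 <==> (2*g < 11 ==> (5/2)*g > 15/4))))


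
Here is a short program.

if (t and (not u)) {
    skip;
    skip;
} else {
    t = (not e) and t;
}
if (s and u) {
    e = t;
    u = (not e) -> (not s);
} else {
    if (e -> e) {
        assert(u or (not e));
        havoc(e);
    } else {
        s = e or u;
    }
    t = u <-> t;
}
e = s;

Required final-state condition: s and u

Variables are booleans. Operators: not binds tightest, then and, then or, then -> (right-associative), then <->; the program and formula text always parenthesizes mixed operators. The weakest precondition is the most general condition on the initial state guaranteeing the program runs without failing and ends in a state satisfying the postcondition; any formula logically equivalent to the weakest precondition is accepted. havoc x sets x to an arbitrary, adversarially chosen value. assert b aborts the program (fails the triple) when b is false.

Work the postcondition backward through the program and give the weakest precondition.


Working backward. After the program, s and u must hold.
Before e := s: s and u
Then branch requires s and ((not t) -> (not s)); else branch requires (u or (not e)) and s and u.
Before the if: ((s and u) -> (s and ((not t) -> (not s)))) and ((not (s and u)) -> ((u or (not e)) and s and u))
Then branch requires ((s and u) -> (s and ((not t) -> (not s)))) and ((not (s and u)) -> ((u or (not e)) and s and u)); else branch requires ((s and u) -> (s and ((not ((not e) and t)) -> (not s)))) and ((not (s and u)) -> ((u or (not e)) and s and u)).
Before the if: ((t and (not u)) -> (((s and u) -> (s and ((not t) -> (not s)))) and ((not (s and u)) -> ((u or (not e)) and s and u)))) and ((not (t and (not u))) -> (((s and u) -> (s and ((not ((not e) and t)) -> (not s)))) and ((not (s and u)) -> ((u or (not e)) and s and u))))
Answer: WP = ((t and (not u)) -> (((s and u) -> (s and ((not t) -> (not s)))) and ((not (s and u)) -> ((u or (not e)) and s and u)))) and ((not (t and (not u))) -> (((s and u) -> (s and ((not ((not e) and t)) -> (not s)))) and ((not (s and u)) -> ((u or (not e)) and s and u))))


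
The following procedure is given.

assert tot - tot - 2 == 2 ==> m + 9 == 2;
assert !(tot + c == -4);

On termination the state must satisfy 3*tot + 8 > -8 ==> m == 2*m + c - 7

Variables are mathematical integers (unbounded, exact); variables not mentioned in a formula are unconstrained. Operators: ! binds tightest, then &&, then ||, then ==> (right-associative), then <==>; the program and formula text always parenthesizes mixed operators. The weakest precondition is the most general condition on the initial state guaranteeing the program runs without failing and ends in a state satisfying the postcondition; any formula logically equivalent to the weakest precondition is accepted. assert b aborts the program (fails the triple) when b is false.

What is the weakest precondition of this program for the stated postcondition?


Working backward. After the program, the postcondition 3*tot + 8 > -8 ==> m == 2*m + c - 7 must hold; in canonical form it is 3*tot > -16 ==> c + m == 7.
Before assert !(tot + c == -4): (!(c + tot == -4)) && (3*tot > -16 ==> c + m == 7)
Before assert tot - tot - 2 == 2 ==> m + 9 == 2: (!(c + tot == -4)) && (3*tot > -16 ==> c + m == 7)
Answer: WP = (!(c + tot == -4)) && (3*tot > -16 ==> c + m == 7)


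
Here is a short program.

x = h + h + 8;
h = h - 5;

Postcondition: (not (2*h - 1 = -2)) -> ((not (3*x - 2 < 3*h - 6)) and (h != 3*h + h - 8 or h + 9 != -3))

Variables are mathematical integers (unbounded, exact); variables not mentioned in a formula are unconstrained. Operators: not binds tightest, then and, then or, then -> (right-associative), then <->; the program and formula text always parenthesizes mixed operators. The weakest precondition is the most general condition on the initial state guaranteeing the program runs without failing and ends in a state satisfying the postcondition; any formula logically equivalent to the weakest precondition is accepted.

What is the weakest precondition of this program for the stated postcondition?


Working backward. After the program, the postcondition (not (2*h - 1 = -2)) -> ((not (3*x - 2 < 3*h - 6)) and (h != 3*h + h - 8 or h + 9 != -3)) must hold; in canonical form it is (not (2*h = -1)) -> ((not (3*x < 3*h - 4)) and (3*h != 8 or h != -12)).
Before h := h - 5: (not (2*h = 9)) -> ((not (3*x < 3*h - 19)) and (3*h != 23 or h != -7))
Before x := h + h + 8: (not (2*h = 9)) -> ((not (3*h < -43)) and (3*h != 23 or h != -7))
Answer: WP = (not (2*h = 9)) -> ((not (3*h < -43)) and (3*h != 23 or h != -7))


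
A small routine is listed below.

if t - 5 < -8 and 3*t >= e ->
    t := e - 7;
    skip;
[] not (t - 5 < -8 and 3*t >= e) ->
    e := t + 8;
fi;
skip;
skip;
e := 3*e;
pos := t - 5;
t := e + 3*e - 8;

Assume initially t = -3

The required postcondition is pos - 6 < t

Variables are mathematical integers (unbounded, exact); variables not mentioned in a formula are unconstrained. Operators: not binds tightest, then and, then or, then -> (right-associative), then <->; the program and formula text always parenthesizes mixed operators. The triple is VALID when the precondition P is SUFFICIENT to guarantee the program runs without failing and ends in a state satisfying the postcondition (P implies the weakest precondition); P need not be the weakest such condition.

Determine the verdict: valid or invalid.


Working backward. After the program, the postcondition pos - 6 < t must hold; in canonical form it is pos < t + 6.
Before t := e + 3*e - 8: pos < 4*e - 2
Before pos := t - 5: t < 4*e + 3
Before e := 3*e: t < 12*e + 3
Before skip: t < 12*e + 3
Before skip: t < 12*e + 3
Then branch requires 11*e > -10; else branch requires 11*t > -99.
Before the if: ((t < -3 and 3*t >= e) -> 11*e > -10) and ((not (t < -3 and 3*t >= e)) -> 11*t > -99)
The weakest precondition is ((t < -3 and 3*t >= e) -> 11*e > -10) and ((not (t < -3 and 3*t >= e)) -> 11*t > -99).
Check whether t = -3 implies it.
Every state satisfying the precondition satisfies the weakest precondition: the implication holds.
Answer: valid


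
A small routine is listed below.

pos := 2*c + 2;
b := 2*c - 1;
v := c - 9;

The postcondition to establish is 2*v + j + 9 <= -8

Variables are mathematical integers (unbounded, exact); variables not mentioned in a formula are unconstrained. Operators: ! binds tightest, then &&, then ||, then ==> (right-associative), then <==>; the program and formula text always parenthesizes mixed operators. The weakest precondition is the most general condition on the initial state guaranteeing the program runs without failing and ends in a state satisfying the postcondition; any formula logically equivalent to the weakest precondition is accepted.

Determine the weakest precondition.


Working backward. After the program, the postcondition 2*v + j + 9 <= -8 must hold; in canonical form it is j + 2*v <= -17.
Before v := c - 9: 2*c + j <= 1
Before b := 2*c - 1: 2*c + j <= 1
Before pos := 2*c + 2: 2*c + j <= 1
Answer: WP = 2*c + j <= 1


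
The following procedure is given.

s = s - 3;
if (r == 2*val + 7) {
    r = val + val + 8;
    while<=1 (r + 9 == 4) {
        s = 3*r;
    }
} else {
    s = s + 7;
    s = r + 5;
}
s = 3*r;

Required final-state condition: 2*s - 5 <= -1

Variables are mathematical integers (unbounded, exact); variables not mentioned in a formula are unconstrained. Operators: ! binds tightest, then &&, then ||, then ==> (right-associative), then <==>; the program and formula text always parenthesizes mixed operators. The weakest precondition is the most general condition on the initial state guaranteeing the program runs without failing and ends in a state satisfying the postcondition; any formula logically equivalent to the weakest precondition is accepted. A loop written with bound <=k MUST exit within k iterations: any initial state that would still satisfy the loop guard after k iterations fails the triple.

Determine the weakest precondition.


Working backward. After the program, the postcondition 2*s - 5 <= -1 must hold; in canonical form it is 2*s <= 4.
Before s := 3*r: 6*r <= 4
Then branch requires (2*val == -13 ==> ((!(2*val == -13)) && 12*val <= -44)) && ((!(2*val == -13)) ==> 12*val <= -44); else branch requires 6*r <= 4.
Before the if: (r == 2*val + 7 ==> ((2*val == -13 ==> ((!(2*val == -13)) && 12*val <= -44)) && ((!(2*val == -13)) ==> 12*val <= -44))) && ((!(r == 2*val + 7)) ==> 6*r <= 4)
Before s := s - 3: (r == 2*val + 7 ==> ((2*val == -13 ==> ((!(2*val == -13)) && 12*val <= -44)) && ((!(2*val == -13)) ==> 12*val <= -44))) && ((!(r == 2*val + 7)) ==> 6*r <= 4)
Answer: WP = (r == 2*val + 7 ==> ((2*val == -13 ==> ((!(2*val == -13)) && 12*val <= -44)) && ((!(2*val == -13)) ==> 12*val <= -44))) && ((!(r == 2*val + 7)) ==> 6*r <= 4)


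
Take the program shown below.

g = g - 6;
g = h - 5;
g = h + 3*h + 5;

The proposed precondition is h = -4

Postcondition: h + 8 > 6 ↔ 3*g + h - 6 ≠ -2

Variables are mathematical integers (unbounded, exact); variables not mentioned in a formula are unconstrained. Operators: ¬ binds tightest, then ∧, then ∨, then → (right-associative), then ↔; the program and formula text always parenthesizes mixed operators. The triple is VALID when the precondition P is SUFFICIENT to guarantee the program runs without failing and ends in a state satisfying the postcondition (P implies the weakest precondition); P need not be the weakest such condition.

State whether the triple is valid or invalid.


Working backward. After the program, the postcondition h + 8 > 6 ↔ 3*g + h - 6 ≠ -2 must hold; in canonical form it is h > -2 ↔ 3*g + h ≠ 4.
Before g := h + 3*h + 5: h > -2 ↔ 13*h ≠ -11
Before g := h - 5: h > -2 ↔ 13*h ≠ -11
Before g := g - 6: h > -2 ↔ 13*h ≠ -11
The weakest precondition is h > -2 ↔ 13*h ≠ -11.
Check whether h = -4 implies it.
Countermodel: at the initial state h = -4, the precondition holds but the weakest precondition fails.
Answer: invalid


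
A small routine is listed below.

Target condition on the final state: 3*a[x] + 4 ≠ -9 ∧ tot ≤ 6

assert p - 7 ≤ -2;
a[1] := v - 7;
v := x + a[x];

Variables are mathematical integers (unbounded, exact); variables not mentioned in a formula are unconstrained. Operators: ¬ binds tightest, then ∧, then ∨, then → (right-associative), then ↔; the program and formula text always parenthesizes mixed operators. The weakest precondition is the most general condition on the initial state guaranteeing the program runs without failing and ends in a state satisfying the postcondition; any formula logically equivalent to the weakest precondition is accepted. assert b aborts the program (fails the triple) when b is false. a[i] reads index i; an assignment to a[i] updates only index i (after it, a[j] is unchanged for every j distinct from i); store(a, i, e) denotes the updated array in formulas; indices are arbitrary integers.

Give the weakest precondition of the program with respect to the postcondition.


Working backward. After the program, the postcondition 3*a[x] + 4 ≠ -9 ∧ tot ≤ 6 must hold; in canonical form it is 3*a[x] ≠ -13 ∧ tot ≤ 6.
Before v := x + a[x]: 3*a[x] ≠ -13 ∧ tot ≤ 6
Before a[1] := v - 7: 3*store(a, 1, v - 7)[x] ≠ -13 ∧ tot ≤ 6
Before assert p - 7 ≤ -2: p ≤ 5 ∧ 3*store(a, 1, v - 7)[x] ≠ -13 ∧ tot ≤ 6
Answer: WP = p ≤ 5 ∧ 3*store(a, 1, v - 7)[x] ≠ -13 ∧ tot ≤ 6


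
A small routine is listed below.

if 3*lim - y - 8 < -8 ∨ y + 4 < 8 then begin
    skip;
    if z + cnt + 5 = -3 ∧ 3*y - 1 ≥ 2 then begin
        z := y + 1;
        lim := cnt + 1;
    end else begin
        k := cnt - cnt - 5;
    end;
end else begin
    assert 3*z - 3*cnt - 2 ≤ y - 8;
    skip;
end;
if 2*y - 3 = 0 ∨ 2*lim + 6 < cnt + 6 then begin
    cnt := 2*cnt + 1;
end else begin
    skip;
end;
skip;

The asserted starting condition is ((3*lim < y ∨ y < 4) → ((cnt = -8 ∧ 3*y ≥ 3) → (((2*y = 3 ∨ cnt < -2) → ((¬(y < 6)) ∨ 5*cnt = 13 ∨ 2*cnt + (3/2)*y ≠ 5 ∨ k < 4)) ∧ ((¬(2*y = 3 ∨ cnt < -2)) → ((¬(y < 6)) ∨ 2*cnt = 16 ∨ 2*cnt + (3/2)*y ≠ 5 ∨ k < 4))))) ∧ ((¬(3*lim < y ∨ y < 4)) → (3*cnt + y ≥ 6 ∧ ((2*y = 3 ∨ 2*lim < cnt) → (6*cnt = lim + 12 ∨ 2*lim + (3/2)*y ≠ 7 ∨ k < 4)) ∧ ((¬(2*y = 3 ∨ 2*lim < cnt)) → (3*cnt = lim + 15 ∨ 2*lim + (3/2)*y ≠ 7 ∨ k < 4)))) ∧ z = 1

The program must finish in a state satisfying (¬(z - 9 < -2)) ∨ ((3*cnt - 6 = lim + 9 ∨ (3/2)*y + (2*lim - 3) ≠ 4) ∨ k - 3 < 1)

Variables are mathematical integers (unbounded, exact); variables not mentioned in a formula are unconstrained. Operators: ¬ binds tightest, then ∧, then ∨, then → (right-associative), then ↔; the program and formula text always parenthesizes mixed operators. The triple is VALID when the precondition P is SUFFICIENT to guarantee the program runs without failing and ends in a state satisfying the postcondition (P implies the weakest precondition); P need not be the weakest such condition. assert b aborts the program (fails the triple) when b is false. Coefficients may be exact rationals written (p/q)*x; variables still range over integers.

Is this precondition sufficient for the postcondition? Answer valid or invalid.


Working backward. After the program, the postcondition (¬(z - 9 < -2)) ∨ ((3*cnt - 6 = lim + 9 ∨ (3/2)*y + (2*lim - 3) ≠ 4) ∨ k - 3 < 1) must hold; in canonical form it is (¬(z < 7)) ∨ 3*cnt = lim + 15 ∨ 2*lim + (3/2)*y ≠ 7 ∨ k < 4.
Before skip: (¬(z < 7)) ∨ 3*cnt = lim + 15 ∨ 2*lim + (3/2)*y ≠ 7 ∨ k < 4
Then branch requires (¬(z < 7)) ∨ 6*cnt = lim + 12 ∨ 2*lim + (3/2)*y ≠ 7 ∨ k < 4; else branch requires (¬(z < 7)) ∨ 3*cnt = lim + 15 ∨ 2*lim + (3/2)*y ≠ 7 ∨ k < 4.
Before the if: ((2*y = 3 ∨ 2*lim < cnt) → ((¬(z < 7)) ∨ 6*cnt = lim + 12 ∨ 2*lim + (3/2)*y ≠ 7 ∨ k < 4)) ∧ ((¬(2*y = 3 ∨ 2*lim < cnt)) → ((¬(z < 7)) ∨ 3*cnt = lim + 15 ∨ 2*lim + (3/2)*y ≠ 7 ∨ k < 4))
Then branch requires (cnt + z = -8 ∧ 3*y ≥ 3) → (((2*y = 3 ∨ cnt < -2) → ((¬(y < 6)) ∨ 5*cnt = 13 ∨ 2*cnt + (3/2)*y ≠ 5 ∨ k < 4)) ∧ ((¬(2*y = 3 ∨ cnt < -2)) → ((¬(y < 6)) ∨ 2*cnt = 16 ∨ 2*cnt + (3/2)*y ≠ 5 ∨ k < 4))); else branch requires 3*z ≤ 3*cnt + y - 6 ∧ ((2*y = 3 ∨ 2*lim < cnt) → ((¬(z < 7)) ∨ 6*cnt = lim + 12 ∨ 2*lim + (3/2)*y ≠ 7 ∨ k < 4)) ∧ ((¬(2*y = 3 ∨ 2*lim < cnt)) → ((¬(z < 7)) ∨ 3*cnt = lim + 15 ∨ 2*lim + (3/2)*y ≠ 7 ∨ k < 4)).
Before the if: ((3*lim < y ∨ y < 4) → ((cnt + z = -8 ∧ 3*y ≥ 3) → (((2*y = 3 ∨ cnt < -2) → ((¬(y < 6)) ∨ 5*cnt = 13 ∨ 2*cnt + (3/2)*y ≠ 5 ∨ k < 4)) ∧ ((¬(2*y = 3 ∨ cnt < -2)) → ((¬(y < 6)) ∨ 2*cnt = 16 ∨ 2*cnt + (3/2)*y ≠ 5 ∨ k < 4))))) ∧ ((¬(3*lim < y ∨ y < 4)) → (3*z ≤ 3*cnt + y - 6 ∧ ((2*y = 3 ∨ 2*lim < cnt) → ((¬(z < 7)) ∨ 6*cnt = lim + 12 ∨ 2*lim + (3/2)*y ≠ 7 ∨ k < 4)) ∧ ((¬(2*y = 3 ∨ 2*lim < cnt)) → ((¬(z < 7)) ∨ 3*cnt = lim + 15 ∨ 2*lim + (3/2)*y ≠ 7 ∨ k < 4))))
The weakest precondition is ((3*lim < y ∨ y < 4) → ((cnt + z = -8 ∧ 3*y ≥ 3) → (((2*y = 3 ∨ cnt < -2) → ((¬(y < 6)) ∨ 5*cnt = 13 ∨ 2*cnt + (3/2)*y ≠ 5 ∨ k < 4)) ∧ ((¬(2*y = 3 ∨ cnt < -2)) → ((¬(y < 6)) ∨ 2*cnt = 16 ∨ 2*cnt + (3/2)*y ≠ 5 ∨ k < 4))))) ∧ ((¬(3*lim < y ∨ y < 4)) → (3*z ≤ 3*cnt + y - 6 ∧ ((2*y = 3 ∨ 2*lim < cnt) → ((¬(z < 7)) ∨ 6*cnt = lim + 12 ∨ 2*lim + (3/2)*y ≠ 7 ∨ k < 4)) ∧ ((¬(2*y = 3 ∨ 2*lim < cnt)) → ((¬(z < 7)) ∨ 3*cnt = lim + 15 ∨ 2*lim + (3/2)*y ≠ 7 ∨ k < 4)))).
Check whether ((3*lim < y ∨ y < 4) → ((cnt = -8 ∧ 3*y ≥ 3) → (((2*y = 3 ∨ cnt < -2) → ((¬(y < 6)) ∨ 5*cnt = 13 ∨ 2*cnt + (3/2)*y ≠ 5 ∨ k < 4)) ∧ ((¬(2*y = 3 ∨ cnt < -2)) → ((¬(y < 6)) ∨ 2*cnt = 16 ∨ 2*cnt + (3/2)*y ≠ 5 ∨ k < 4))))) ∧ ((¬(3*lim < y ∨ y < 4)) → (3*cnt + y ≥ 6 ∧ ((2*y = 3 ∨ 2*lim < cnt) → (6*cnt = lim + 12 ∨ 2*lim + (3/2)*y ≠ 7 ∨ k < 4)) ∧ ((¬(2*y = 3 ∨ 2*lim < cnt)) → (3*cnt = lim + 15 ∨ 2*lim + (3/2)*y ≠ 7 ∨ k < 4)))) ∧ z = 1 implies it.
Countermodel: at the initial state cnt = 0, k = 4, lim = 2, y = 6, z = 1, the precondition holds but the weakest precondition fails.
Answer: invalid


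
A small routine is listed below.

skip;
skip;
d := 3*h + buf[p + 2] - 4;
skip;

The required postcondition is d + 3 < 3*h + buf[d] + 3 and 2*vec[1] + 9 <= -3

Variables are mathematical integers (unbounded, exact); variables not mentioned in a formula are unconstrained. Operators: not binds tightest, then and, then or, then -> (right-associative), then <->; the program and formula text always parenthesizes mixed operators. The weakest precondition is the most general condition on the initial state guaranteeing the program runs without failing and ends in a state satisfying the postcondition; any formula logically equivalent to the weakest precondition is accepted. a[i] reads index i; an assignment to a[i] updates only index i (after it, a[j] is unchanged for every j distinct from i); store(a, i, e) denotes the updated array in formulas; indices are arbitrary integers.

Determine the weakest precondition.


Working backward. After the program, the postcondition d + 3 < 3*h + buf[d] + 3 and 2*vec[1] + 9 <= -3 must hold; in canonical form it is d < buf[d] + 3*h and 2*vec[1] <= -12.
Before skip: d < buf[d] + 3*h and 2*vec[1] <= -12
Before d := 3*h + buf[p + 2] - 4: buf[p + 2] < buf[buf[p + 2] + 3*h - 4] + 4 and 2*vec[1] <= -12
Before skip: buf[p + 2] < buf[buf[p + 2] + 3*h - 4] + 4 and 2*vec[1] <= -12
Before skip: buf[p + 2] < buf[buf[p + 2] + 3*h - 4] + 4 and 2*vec[1] <= -12
Answer: WP = buf[p + 2] < buf[buf[p + 2] + 3*h - 4] + 4 and 2*vec[1] <= -12


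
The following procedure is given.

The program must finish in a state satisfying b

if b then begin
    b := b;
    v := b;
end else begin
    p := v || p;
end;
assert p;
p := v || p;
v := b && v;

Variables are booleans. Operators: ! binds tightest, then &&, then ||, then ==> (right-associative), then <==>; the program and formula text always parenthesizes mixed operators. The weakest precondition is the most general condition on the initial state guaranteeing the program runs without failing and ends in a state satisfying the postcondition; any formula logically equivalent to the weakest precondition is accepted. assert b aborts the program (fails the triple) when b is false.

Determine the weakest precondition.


Working backward. After the program, b must hold.
Before v := b && v: b
Before p := v || p: b
Before assert p: p && b
Then branch requires p && b; else branch requires (v || p) && b.
Before the if: (b ==> (p && b)) && ((!b) ==> ((v || p) && b))
Answer: WP = (b ==> (p && b)) && ((!b) ==> ((v || p) && b))


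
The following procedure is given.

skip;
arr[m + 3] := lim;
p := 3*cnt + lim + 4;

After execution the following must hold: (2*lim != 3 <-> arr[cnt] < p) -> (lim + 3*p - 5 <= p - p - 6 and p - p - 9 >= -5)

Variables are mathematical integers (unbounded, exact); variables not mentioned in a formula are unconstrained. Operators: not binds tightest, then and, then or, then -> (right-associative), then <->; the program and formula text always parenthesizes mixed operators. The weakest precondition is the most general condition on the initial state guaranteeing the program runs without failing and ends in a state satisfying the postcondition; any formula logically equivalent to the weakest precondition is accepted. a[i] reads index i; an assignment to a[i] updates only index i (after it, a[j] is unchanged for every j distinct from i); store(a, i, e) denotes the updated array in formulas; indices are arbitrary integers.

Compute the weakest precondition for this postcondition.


Working backward. After the program, the postcondition (2*lim != 3 <-> arr[cnt] < p) -> (lim + 3*p - 5 <= p - p - 6 and p - p - 9 >= -5) must hold; in canonical form it is not (2*lim != 3 <-> arr[cnt] < p).
Before p := 3*cnt + lim + 4: not (2*lim != 3 <-> arr[cnt] < 3*cnt + lim + 4)
Before arr[m + 3] := lim: not (2*lim != 3 <-> store(arr, m + 3, lim)[cnt] < 3*cnt + lim + 4)
Before skip: not (2*lim != 3 <-> store(arr, m + 3, lim)[cnt] < 3*cnt + lim + 4)
Answer: WP = not (2*lim != 3 <-> store(arr, m + 3, lim)[cnt] < 3*cnt + lim + 4)


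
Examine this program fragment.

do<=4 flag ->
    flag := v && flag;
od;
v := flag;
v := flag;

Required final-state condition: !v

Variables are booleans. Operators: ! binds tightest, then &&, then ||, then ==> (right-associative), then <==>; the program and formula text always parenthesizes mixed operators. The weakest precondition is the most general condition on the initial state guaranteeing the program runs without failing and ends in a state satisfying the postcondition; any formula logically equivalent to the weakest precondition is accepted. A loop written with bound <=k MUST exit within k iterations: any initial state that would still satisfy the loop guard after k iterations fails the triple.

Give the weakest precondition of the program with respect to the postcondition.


Working backward. After the program, !v must hold.
Before v := flag: !flag
Before v := flag: !flag
Before the loop (bound <=4), unroll the exhaustion recursion (WP_0 = exit-now case; WP_j = one more guarded iteration, up to j = 4):
  WP_0: !flag
  WP_1: flag ==> (!(v && flag))
  WP_2: flag ==> ((v && flag) ==> (!(v && flag)))
  WP_3: flag ==> ((v && flag) ==> ((v && flag) ==> (!(v && flag))))
  WP_4: flag ==> ((v && flag) ==> ((v && flag) ==> ((v && flag) ==> (!(v && flag)))))
So before the loop: flag ==> ((v && flag) ==> ((v && flag) ==> ((v && flag) ==> (!(v && flag)))))
Answer: WP = flag ==> ((v && flag) ==> ((v && flag) ==> ((v && flag) ==> (!(v && flag)))))


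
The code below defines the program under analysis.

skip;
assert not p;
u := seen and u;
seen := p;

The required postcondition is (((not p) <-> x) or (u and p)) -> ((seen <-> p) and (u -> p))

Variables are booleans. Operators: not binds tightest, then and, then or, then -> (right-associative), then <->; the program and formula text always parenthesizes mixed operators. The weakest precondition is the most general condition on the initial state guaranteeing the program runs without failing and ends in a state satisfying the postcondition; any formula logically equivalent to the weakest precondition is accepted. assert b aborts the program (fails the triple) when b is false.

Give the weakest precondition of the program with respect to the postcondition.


Working backward. After the program, (((not p) <-> x) or (u and p)) -> ((seen <-> p) and (u -> p)) must hold.
Before seen := p: (((not p) <-> x) or (u and p)) -> (u -> p)
Before u := seen and u: (((not p) <-> x) or (seen and u and p)) -> ((seen and u) -> p)
Before assert not p: (not p) and ((((not p) <-> x) or (seen and u and p)) -> ((seen and u) -> p))
Before skip: (not p) and ((((not p) <-> x) or (seen and u and p)) -> ((seen and u) -> p))
Answer: WP = (not p) and ((((not p) <-> x) or (seen and u and p)) -> ((seen and u) -> p))


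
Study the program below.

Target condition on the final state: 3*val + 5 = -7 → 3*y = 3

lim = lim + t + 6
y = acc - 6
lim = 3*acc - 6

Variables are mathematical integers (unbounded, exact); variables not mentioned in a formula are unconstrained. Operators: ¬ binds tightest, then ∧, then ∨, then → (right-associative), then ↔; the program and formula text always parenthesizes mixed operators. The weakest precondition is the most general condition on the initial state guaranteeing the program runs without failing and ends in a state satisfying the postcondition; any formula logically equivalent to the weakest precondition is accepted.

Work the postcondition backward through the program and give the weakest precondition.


Working backward. After the program, the postcondition 3*val + 5 = -7 → 3*y = 3 must hold; in canonical form it is 3*val = -12 → 3*y = 3.
Before lim := 3*acc - 6: 3*val = -12 → 3*y = 3
Before y := acc - 6: 3*val = -12 → 3*acc = 21
Before lim := lim + t + 6: 3*val = -12 → 3*acc = 21
Answer: WP = 3*val = -12 → 3*acc = 21


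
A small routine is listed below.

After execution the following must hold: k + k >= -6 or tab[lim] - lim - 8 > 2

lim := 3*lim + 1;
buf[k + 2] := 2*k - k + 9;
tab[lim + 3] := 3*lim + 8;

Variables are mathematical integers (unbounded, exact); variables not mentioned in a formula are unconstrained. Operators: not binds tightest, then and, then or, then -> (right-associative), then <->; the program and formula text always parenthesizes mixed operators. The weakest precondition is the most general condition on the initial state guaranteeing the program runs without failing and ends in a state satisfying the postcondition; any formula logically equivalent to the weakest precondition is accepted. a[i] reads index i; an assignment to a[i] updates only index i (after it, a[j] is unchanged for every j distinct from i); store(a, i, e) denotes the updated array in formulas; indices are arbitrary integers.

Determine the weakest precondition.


Working backward. After the program, the postcondition k + k >= -6 or tab[lim] - lim - 8 > 2 must hold; in canonical form it is 2*k >= -6 or tab[lim] > lim + 10.
Before tab[lim + 3] := 3*lim + 8: 2*k >= -6 or store(tab, lim + 3, 3*lim + 8)[lim] > lim + 10
Before buf[k + 2] := 2*k - k + 9: 2*k >= -6 or store(tab, lim + 3, 3*lim + 8)[lim] > lim + 10
Before lim := 3*lim + 1: 2*k >= -6 or store(tab, 3*lim + 4, 9*lim + 11)[3*lim + 1] > 3*lim + 11
Answer: WP = 2*k >= -6 or store(tab, 3*lim + 4, 9*lim + 11)[3*lim + 1] > 3*lim + 11


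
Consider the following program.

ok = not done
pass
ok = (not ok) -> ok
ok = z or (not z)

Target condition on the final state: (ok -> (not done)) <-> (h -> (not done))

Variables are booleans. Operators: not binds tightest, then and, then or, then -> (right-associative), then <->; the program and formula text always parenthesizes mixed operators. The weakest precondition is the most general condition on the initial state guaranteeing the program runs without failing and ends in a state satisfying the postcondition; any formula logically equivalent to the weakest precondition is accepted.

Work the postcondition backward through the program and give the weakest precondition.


Working backward. After the program, (ok -> (not done)) <-> (h -> (not done)) must hold.
Before ok := z or (not z): (not done) <-> (h -> (not done))
Before ok := (not ok) -> ok: (not done) <-> (h -> (not done))
Before skip: (not done) <-> (h -> (not done))
Before ok := not done: (not done) <-> (h -> (not done))
Answer: WP = (not done) <-> (h -> (not done))


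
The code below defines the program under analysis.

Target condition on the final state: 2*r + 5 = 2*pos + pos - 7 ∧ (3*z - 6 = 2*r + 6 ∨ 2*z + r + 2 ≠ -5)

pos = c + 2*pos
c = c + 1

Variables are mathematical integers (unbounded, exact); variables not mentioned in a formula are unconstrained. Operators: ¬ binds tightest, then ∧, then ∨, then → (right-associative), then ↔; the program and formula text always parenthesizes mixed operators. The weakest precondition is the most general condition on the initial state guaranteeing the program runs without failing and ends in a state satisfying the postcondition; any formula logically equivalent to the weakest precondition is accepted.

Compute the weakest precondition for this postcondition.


Working backward. After the program, the postcondition 2*r + 5 = 2*pos + pos - 7 ∧ (3*z - 6 = 2*r + 6 ∨ 2*z + r + 2 ≠ -5) must hold; in canonical form it is 2*r = 3*pos - 12 ∧ (3*z = 2*r + 12 ∨ r + 2*z ≠ -7).
Before c := c + 1: 2*r = 3*pos - 12 ∧ (3*z = 2*r + 12 ∨ r + 2*z ≠ -7)
Before pos := c + 2*pos: 2*r = 3*c + 6*pos - 12 ∧ (3*z = 2*r + 12 ∨ r + 2*z ≠ -7)
Answer: WP = 2*r = 3*c + 6*pos - 12 ∧ (3*z = 2*r + 12 ∨ r + 2*z ≠ -7)


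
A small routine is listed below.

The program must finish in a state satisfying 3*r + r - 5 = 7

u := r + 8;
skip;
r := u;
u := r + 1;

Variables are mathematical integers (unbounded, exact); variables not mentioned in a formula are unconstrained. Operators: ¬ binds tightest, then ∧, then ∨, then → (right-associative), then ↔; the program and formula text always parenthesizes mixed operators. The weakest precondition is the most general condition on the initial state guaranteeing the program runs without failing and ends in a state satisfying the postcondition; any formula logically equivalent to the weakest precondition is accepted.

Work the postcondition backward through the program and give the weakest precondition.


Working backward. After the program, the postcondition 3*r + r - 5 = 7 must hold; in canonical form it is 4*r = 12.
Before u := r + 1: 4*r = 12
Before r := u: 4*u = 12
Before skip: 4*u = 12
Before u := r + 8: 4*r = -20
Answer: WP = 4*r = -20


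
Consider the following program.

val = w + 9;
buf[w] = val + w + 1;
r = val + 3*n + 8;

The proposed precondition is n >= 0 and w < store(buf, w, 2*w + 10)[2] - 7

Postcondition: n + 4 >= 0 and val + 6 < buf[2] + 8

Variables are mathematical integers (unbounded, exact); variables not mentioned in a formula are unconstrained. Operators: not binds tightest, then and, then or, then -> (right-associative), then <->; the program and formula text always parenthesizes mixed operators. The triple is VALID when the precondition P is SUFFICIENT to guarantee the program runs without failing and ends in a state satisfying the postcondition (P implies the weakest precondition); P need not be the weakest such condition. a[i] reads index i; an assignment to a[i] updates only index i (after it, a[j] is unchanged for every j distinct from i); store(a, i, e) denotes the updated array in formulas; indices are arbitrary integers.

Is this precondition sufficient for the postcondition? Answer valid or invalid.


Working backward. After the program, the postcondition n + 4 >= 0 and val + 6 < buf[2] + 8 must hold; in canonical form it is n >= -4 and val < buf[2] + 2.
Before r := val + 3*n + 8: n >= -4 and val < buf[2] + 2
Before buf[w] := val + w + 1: n >= -4 and val < store(buf, w, val + w + 1)[2] + 2
Before val := w + 9: n >= -4 and w < store(buf, w, 2*w + 10)[2] - 7
The weakest precondition is n >= -4 and w < store(buf, w, 2*w + 10)[2] - 7.
Check whether n >= 0 and w < store(buf, w, 2*w + 10)[2] - 7 implies it.
Every state satisfying the precondition satisfies the weakest precondition: the implication holds.
Answer: valid


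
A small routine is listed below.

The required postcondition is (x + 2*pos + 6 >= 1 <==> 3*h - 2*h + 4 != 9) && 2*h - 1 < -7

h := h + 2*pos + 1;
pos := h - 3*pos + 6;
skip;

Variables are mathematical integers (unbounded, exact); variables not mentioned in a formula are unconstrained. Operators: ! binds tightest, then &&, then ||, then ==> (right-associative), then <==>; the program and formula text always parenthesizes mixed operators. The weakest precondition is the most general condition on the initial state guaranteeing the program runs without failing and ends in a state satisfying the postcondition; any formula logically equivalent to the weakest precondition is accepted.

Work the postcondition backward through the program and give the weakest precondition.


Working backward. After the program, the postcondition (x + 2*pos + 6 >= 1 <==> 3*h - 2*h + 4 != 9) && 2*h - 1 < -7 must hold; in canonical form it is (2*pos + x >= -5 <==> h != 5) && 2*h < -6.
Before skip: (2*pos + x >= -5 <==> h != 5) && 2*h < -6
Before pos := h - 3*pos + 6: (2*h + x >= 6*pos - 17 <==> h != 5) && 2*h < -6
Before h := h + 2*pos + 1: (2*h + x >= 2*pos - 19 <==> h + 2*pos != 4) && 2*h + 4*pos < -8
Answer: WP = (2*h + x >= 2*pos - 19 <==> h + 2*pos != 4) && 2*h + 4*pos < -8


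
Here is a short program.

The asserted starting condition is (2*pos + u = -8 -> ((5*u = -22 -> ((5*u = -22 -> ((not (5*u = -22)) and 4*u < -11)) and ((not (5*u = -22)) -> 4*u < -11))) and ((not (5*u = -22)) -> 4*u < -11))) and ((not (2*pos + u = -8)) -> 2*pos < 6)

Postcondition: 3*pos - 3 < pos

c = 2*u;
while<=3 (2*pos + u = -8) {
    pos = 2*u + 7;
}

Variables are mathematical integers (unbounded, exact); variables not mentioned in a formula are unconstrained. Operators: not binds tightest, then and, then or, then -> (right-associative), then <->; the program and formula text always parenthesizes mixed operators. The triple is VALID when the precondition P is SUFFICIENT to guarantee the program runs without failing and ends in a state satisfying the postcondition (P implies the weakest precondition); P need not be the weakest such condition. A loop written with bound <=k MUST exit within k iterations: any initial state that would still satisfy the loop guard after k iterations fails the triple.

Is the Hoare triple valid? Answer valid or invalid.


Working backward. After the program, the postcondition 3*pos - 3 < pos must hold; in canonical form it is 2*pos < 3.
Before the loop (bound <=3), unroll the exhaustion recursion (WP_0 = exit-now case; WP_j = one more guarded iteration, up to j = 3):
  WP_0: (not (2*pos + u = -8)) and 2*pos < 3
  WP_1: (2*pos + u = -8 -> ((not (5*u = -22)) and 4*u < -11)) and ((not (2*pos + u = -8)) -> 2*pos < 3)
  WP_2: (2*pos + u = -8 -> ((5*u = -22 -> ((not (5*u = -22)) and 4*u < -11)) and ((not (5*u = -22)) -> 4*u < -11))) and ((not (2*pos + u = -8)) -> 2*pos < 3)
  WP_3: (2*pos + u = -8 -> ((5*u = -22 -> ((5*u = -22 -> ((not (5*u = -22)) and 4*u < -11)) and ((not (5*u = -22)) -> 4*u < -11))) and ((not (5*u = -22)) -> 4*u < -11))) and ((not (2*pos + u = -8)) -> 2*pos < 3)
So before the loop: (2*pos + u = -8 -> ((5*u = -22 -> ((5*u = -22 -> ((not (5*u = -22)) and 4*u < -11)) and ((not (5*u = -22)) -> 4*u < -11))) and ((not (5*u = -22)) -> 4*u < -11))) and ((not (2*pos + u = -8)) -> 2*pos < 3)
Before c := 2*u: (2*pos + u = -8 -> ((5*u = -22 -> ((5*u = -22 -> ((not (5*u = -22)) and 4*u < -11)) and ((not (5*u = -22)) -> 4*u < -11))) and ((not (5*u = -22)) -> 4*u < -11))) and ((not (2*pos + u = -8)) -> 2*pos < 3)
The weakest precondition is (2*pos + u = -8 -> ((5*u = -22 -> ((5*u = -22 -> ((not (5*u = -22)) and 4*u < -11)) and ((not (5*u = -22)) -> 4*u < -11))) and ((not (5*u = -22)) -> 4*u < -11))) and ((not (2*pos + u = -8)) -> 2*pos < 3).
Check whether (2*pos + u = -8 -> ((5*u = -22 -> ((5*u = -22 -> ((not (5*u = -22)) and 4*u < -11)) and ((not (5*u = -22)) -> 4*u < -11))) and ((not (5*u = -22)) -> 4*u < -11))) and ((not (2*pos + u = -8)) -> 2*pos < 6) implies it.
Countermodel: at the initial state pos = 2, u = -11, the precondition holds but the weakest precondition fails.
Answer: invalid


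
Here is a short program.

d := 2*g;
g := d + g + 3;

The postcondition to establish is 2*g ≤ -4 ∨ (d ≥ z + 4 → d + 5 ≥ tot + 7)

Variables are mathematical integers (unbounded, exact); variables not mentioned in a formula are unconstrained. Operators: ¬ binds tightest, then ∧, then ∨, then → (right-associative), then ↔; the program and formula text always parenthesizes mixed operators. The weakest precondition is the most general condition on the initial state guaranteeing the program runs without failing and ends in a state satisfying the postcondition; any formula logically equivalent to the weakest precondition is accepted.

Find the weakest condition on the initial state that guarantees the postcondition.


Working backward. After the program, the postcondition 2*g ≤ -4 ∨ (d ≥ z + 4 → d + 5 ≥ tot + 7) must hold; in canonical form it is 2*g ≤ -4 ∨ (d ≥ z + 4 → d ≥ tot + 2).
Before g := d + g + 3: 2*d + 2*g ≤ -10 ∨ (d ≥ z + 4 → d ≥ tot + 2)
Before d := 2*g: 6*g ≤ -10 ∨ (2*g ≥ z + 4 → 2*g ≥ tot + 2)
Answer: WP = 6*g ≤ -10 ∨ (2*g ≥ z + 4 → 2*g ≥ tot + 2)
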